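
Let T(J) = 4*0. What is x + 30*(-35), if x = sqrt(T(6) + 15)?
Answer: -1050 + sqrt(15) ≈ -1046.1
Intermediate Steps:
T(J) = 0
x = sqrt(15) (x = sqrt(0 + 15) = sqrt(15) ≈ 3.8730)
x + 30*(-35) = sqrt(15) + 30*(-35) = sqrt(15) - 1050 = -1050 + sqrt(15)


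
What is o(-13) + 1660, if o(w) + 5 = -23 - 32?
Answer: 1600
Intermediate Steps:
o(w) = -60 (o(w) = -5 + (-23 - 32) = -5 - 55 = -60)
o(-13) + 1660 = -60 + 1660 = 1600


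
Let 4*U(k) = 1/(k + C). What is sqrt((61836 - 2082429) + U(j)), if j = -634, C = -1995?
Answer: I*sqrt(55862453695081)/5258 ≈ 1421.5*I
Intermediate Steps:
U(k) = 1/(4*(-1995 + k)) (U(k) = 1/(4*(k - 1995)) = 1/(4*(-1995 + k)))
sqrt((61836 - 2082429) + U(j)) = sqrt((61836 - 2082429) + 1/(4*(-1995 - 634))) = sqrt(-2020593 + (1/4)/(-2629)) = sqrt(-2020593 + (1/4)*(-1/2629)) = sqrt(-2020593 - 1/10516) = sqrt(-21248555989/10516) = I*sqrt(55862453695081)/5258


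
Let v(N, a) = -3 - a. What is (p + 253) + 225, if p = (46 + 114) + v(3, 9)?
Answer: 626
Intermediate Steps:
p = 148 (p = (46 + 114) + (-3 - 1*9) = 160 + (-3 - 9) = 160 - 12 = 148)
(p + 253) + 225 = (148 + 253) + 225 = 401 + 225 = 626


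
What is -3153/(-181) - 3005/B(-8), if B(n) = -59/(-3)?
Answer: -1445688/10679 ≈ -135.38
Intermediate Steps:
B(n) = 59/3 (B(n) = -59*(-⅓) = 59/3)
-3153/(-181) - 3005/B(-8) = -3153/(-181) - 3005/59/3 = -3153*(-1/181) - 3005*3/59 = 3153/181 - 9015/59 = -1445688/10679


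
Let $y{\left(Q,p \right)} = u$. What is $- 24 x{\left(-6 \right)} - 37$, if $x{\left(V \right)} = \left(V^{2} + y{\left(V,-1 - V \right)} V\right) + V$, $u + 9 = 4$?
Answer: $-1477$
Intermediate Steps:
$u = -5$ ($u = -9 + 4 = -5$)
$y{\left(Q,p \right)} = -5$
$x{\left(V \right)} = V^{2} - 4 V$ ($x{\left(V \right)} = \left(V^{2} - 5 V\right) + V = V^{2} - 4 V$)
$- 24 x{\left(-6 \right)} - 37 = - 24 \left(- 6 \left(-4 - 6\right)\right) - 37 = - 24 \left(\left(-6\right) \left(-10\right)\right) - 37 = \left(-24\right) 60 - 37 = -1440 - 37 = -1477$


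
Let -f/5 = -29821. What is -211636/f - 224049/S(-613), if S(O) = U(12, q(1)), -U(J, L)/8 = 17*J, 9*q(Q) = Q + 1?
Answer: 11020478731/81113120 ≈ 135.87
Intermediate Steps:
q(Q) = ⅑ + Q/9 (q(Q) = (Q + 1)/9 = (1 + Q)/9 = ⅑ + Q/9)
U(J, L) = -136*J
S(O) = -1632 (S(O) = -136*12 = -1632)
f = 149105 (f = -5*(-29821) = 149105)
-211636/f - 224049/S(-613) = -211636/149105 - 224049/(-1632) = -211636*1/149105 - 224049*(-1/1632) = -211636/149105 + 74683/544 = 11020478731/81113120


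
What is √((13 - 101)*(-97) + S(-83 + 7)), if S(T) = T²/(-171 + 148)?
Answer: 2*√1095674/23 ≈ 91.021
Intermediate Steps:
S(T) = -T²/23 (S(T) = T²/(-23) = -T²/23)
√((13 - 101)*(-97) + S(-83 + 7)) = √((13 - 101)*(-97) - (-83 + 7)²/23) = √(-88*(-97) - 1/23*(-76)²) = √(8536 - 1/23*5776) = √(8536 - 5776/23) = √(190552/23) = 2*√1095674/23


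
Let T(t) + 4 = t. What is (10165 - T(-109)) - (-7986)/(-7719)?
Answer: 26442632/2573 ≈ 10277.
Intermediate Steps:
T(t) = -4 + t
(10165 - T(-109)) - (-7986)/(-7719) = (10165 - (-4 - 109)) - (-7986)/(-7719) = (10165 - 1*(-113)) - (-7986)*(-1)/7719 = (10165 + 113) - 1*2662/2573 = 10278 - 2662/2573 = 26442632/2573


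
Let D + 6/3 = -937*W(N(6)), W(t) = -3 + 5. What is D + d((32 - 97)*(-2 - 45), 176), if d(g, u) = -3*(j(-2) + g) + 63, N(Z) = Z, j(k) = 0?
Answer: -10978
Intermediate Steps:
d(g, u) = 63 - 3*g (d(g, u) = -3*(0 + g) + 63 = -3*g + 63 = 63 - 3*g)
W(t) = 2
D = -1876 (D = -2 - 937*2 = -2 - 1874 = -1876)
D + d((32 - 97)*(-2 - 45), 176) = -1876 + (63 - 3*(32 - 97)*(-2 - 45)) = -1876 + (63 - (-195)*(-47)) = -1876 + (63 - 3*3055) = -1876 + (63 - 9165) = -1876 - 9102 = -10978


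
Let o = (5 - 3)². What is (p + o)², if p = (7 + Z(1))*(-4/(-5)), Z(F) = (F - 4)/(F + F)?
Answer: 1764/25 ≈ 70.560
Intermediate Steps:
Z(F) = (-4 + F)/(2*F) (Z(F) = (-4 + F)/((2*F)) = (-4 + F)*(1/(2*F)) = (-4 + F)/(2*F))
p = 22/5 (p = (7 + (½)*(-4 + 1)/1)*(-4/(-5)) = (7 + (½)*1*(-3))*(-4*(-⅕)) = (7 - 3/2)*(⅘) = (11/2)*(⅘) = 22/5 ≈ 4.4000)
o = 4 (o = 2² = 4)
(p + o)² = (22/5 + 4)² = (42/5)² = 1764/25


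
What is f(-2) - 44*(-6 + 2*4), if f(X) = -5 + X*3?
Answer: -99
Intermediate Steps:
f(X) = -5 + 3*X
f(-2) - 44*(-6 + 2*4) = (-5 + 3*(-2)) - 44*(-6 + 2*4) = (-5 - 6) - 44*(-6 + 8) = -11 - 44*2 = -11 - 88 = -99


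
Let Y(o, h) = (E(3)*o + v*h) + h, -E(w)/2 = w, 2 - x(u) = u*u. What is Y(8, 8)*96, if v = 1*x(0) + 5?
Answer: 1536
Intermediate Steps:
x(u) = 2 - u**2 (x(u) = 2 - u*u = 2 - u**2)
E(w) = -2*w
v = 7 (v = 1*(2 - 1*0**2) + 5 = 1*(2 - 1*0) + 5 = 1*(2 + 0) + 5 = 1*2 + 5 = 2 + 5 = 7)
Y(o, h) = -6*o + 8*h (Y(o, h) = ((-2*3)*o + 7*h) + h = (-6*o + 7*h) + h = -6*o + 8*h)
Y(8, 8)*96 = (-6*8 + 8*8)*96 = (-48 + 64)*96 = 16*96 = 1536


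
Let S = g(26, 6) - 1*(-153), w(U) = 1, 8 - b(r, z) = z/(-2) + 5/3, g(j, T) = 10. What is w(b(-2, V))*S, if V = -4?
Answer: 163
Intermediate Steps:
b(r, z) = 19/3 + z/2 (b(r, z) = 8 - (z/(-2) + 5/3) = 8 - (z*(-½) + 5*(⅓)) = 8 - (-z/2 + 5/3) = 8 - (5/3 - z/2) = 8 + (-5/3 + z/2) = 19/3 + z/2)
S = 163 (S = 10 - 1*(-153) = 10 + 153 = 163)
w(b(-2, V))*S = 1*163 = 163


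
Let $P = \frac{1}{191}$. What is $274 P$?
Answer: $\frac{274}{191} \approx 1.4346$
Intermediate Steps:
$P = \frac{1}{191} \approx 0.0052356$
$274 P = 274 \cdot \frac{1}{191} = \frac{274}{191}$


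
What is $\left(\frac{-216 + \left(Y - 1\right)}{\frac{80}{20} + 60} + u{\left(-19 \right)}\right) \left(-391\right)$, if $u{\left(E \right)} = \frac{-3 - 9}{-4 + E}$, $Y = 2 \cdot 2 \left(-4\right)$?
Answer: $\frac{78047}{64} \approx 1219.5$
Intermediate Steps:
$Y = -16$ ($Y = 4 \left(-4\right) = -16$)
$u{\left(E \right)} = - \frac{12}{-4 + E}$
$\left(\frac{-216 + \left(Y - 1\right)}{\frac{80}{20} + 60} + u{\left(-19 \right)}\right) \left(-391\right) = \left(\frac{-216 - 17}{\frac{80}{20} + 60} - \frac{12}{-4 - 19}\right) \left(-391\right) = \left(\frac{-216 - 17}{80 \cdot \frac{1}{20} + 60} - \frac{12}{-23}\right) \left(-391\right) = \left(\frac{-216 - 17}{4 + 60} - - \frac{12}{23}\right) \left(-391\right) = \left(- \frac{233}{64} + \frac{12}{23}\right) \left(-391\right) = \left(- \frac{4591}{1472}\right) \left(-391\right) = \frac{78047}{64}$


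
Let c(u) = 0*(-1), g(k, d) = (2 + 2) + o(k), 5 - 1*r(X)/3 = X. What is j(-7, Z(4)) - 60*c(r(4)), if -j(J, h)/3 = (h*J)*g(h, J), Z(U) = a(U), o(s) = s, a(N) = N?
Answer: 672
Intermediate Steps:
r(X) = 15 - 3*X
Z(U) = U
g(k, d) = 4 + k (g(k, d) = (2 + 2) + k = 4 + k)
c(u) = 0
j(J, h) = -3*J*h*(4 + h) (j(J, h) = -3*h*J*(4 + h) = -3*J*h*(4 + h))
j(-7, Z(4)) - 60*c(r(4)) = -3*(-7)*4*(4 + 4) - 60*0 = -3*(-7)*4*8 + 0 = 672 + 0 = 672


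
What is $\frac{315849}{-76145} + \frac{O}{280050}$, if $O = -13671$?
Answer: $- \frac{5966299383}{1421627150} \approx -4.1968$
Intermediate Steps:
$\frac{315849}{-76145} + \frac{O}{280050} = \frac{315849}{-76145} - \frac{13671}{280050} = 315849 \left(- \frac{1}{76145}\right) - \frac{4557}{93350} = - \frac{315849}{76145} - \frac{4557}{93350} = - \frac{5966299383}{1421627150}$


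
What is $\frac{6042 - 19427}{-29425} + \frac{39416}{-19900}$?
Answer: $- \frac{8934543}{5855575} \approx -1.5258$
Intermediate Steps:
$\frac{6042 - 19427}{-29425} + \frac{39416}{-19900} = \left(6042 - 19427\right) \left(- \frac{1}{29425}\right) + 39416 \left(- \frac{1}{19900}\right) = \left(-13385\right) \left(- \frac{1}{29425}\right) - \frac{9854}{4975} = \frac{2677}{5885} - \frac{9854}{4975} = - \frac{8934543}{5855575}$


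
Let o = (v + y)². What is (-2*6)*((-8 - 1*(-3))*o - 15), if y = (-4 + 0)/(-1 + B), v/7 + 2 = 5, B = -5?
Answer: 85040/3 ≈ 28347.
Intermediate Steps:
v = 21 (v = -14 + 7*5 = -14 + 35 = 21)
y = ⅔ (y = (-4 + 0)/(-1 - 5) = -4/(-6) = -4*(-⅙) = ⅔ ≈ 0.66667)
o = 4225/9 (o = (21 + ⅔)² = (65/3)² = 4225/9 ≈ 469.44)
(-2*6)*((-8 - 1*(-3))*o - 15) = (-2*6)*((-8 - 1*(-3))*(4225/9) - 15) = -12*((-8 + 3)*(4225/9) - 15) = -12*(-5*4225/9 - 15) = -12*(-21125/9 - 15) = -12*(-21260/9) = 85040/3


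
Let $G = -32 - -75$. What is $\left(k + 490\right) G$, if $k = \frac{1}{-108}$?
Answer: $\frac{2275517}{108} \approx 21070.0$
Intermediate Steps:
$k = - \frac{1}{108} \approx -0.0092593$
$G = 43$ ($G = -32 + 75 = 43$)
$\left(k + 490\right) G = \left(- \frac{1}{108} + 490\right) 43 = \frac{52919}{108} \cdot 43 = \frac{2275517}{108}$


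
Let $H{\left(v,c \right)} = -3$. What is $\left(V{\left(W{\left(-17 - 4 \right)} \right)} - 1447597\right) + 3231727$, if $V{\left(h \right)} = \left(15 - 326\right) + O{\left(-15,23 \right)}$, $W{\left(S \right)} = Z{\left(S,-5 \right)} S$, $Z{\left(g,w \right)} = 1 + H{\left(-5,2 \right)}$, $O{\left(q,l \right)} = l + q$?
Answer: $1783827$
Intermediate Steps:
$Z{\left(g,w \right)} = -2$ ($Z{\left(g,w \right)} = 1 - 3 = -2$)
$W{\left(S \right)} = - 2 S$
$V{\left(h \right)} = -303$ ($V{\left(h \right)} = \left(15 - 326\right) + \left(23 - 15\right) = -311 + 8 = -303$)
$\left(V{\left(W{\left(-17 - 4 \right)} \right)} - 1447597\right) + 3231727 = \left(-303 - 1447597\right) + 3231727 = -1447900 + 3231727 = 1783827$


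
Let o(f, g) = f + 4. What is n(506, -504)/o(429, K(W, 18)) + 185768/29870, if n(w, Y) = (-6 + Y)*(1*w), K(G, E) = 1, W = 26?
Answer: -3813907328/6466855 ≈ -589.76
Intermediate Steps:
o(f, g) = 4 + f
n(w, Y) = w*(-6 + Y) (n(w, Y) = (-6 + Y)*w = w*(-6 + Y))
n(506, -504)/o(429, K(W, 18)) + 185768/29870 = (506*(-6 - 504))/(4 + 429) + 185768/29870 = (506*(-510))/433 + 185768*(1/29870) = -258060*1/433 + 92884/14935 = -258060/433 + 92884/14935 = -3813907328/6466855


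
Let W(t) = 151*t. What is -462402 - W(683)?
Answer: -565535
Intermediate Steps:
-462402 - W(683) = -462402 - 151*683 = -462402 - 1*103133 = -462402 - 103133 = -565535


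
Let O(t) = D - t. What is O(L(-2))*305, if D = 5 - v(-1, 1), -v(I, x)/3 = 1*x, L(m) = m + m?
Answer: 3660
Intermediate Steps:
L(m) = 2*m
v(I, x) = -3*x
D = 8 (D = 5 - (-3) = 5 - 1*(-3) = 5 + 3 = 8)
O(t) = 8 - t
O(L(-2))*305 = (8 - 2*(-2))*305 = (8 - 1*(-4))*305 = (8 + 4)*305 = 12*305 = 3660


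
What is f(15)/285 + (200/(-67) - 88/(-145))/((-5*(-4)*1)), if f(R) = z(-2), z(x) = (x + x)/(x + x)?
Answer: -319517/2768775 ≈ -0.11540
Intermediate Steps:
z(x) = 1 (z(x) = (2*x)/((2*x)) = (2*x)*(1/(2*x)) = 1)
f(R) = 1
f(15)/285 + (200/(-67) - 88/(-145))/((-5*(-4)*1)) = 1/285 + (200/(-67) - 88/(-145))/((-5*(-4)*1)) = 1*(1/285) + (200*(-1/67) - 88*(-1/145))/((20*1)) = 1/285 + (-200/67 + 88/145)/20 = 1/285 - 23104/9715*1/20 = 1/285 - 5776/48575 = -319517/2768775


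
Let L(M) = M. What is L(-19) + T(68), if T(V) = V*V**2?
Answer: 314413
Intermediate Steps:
T(V) = V**3
L(-19) + T(68) = -19 + 68**3 = -19 + 314432 = 314413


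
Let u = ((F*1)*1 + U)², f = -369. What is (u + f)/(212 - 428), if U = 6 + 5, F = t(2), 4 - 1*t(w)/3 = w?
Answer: 10/27 ≈ 0.37037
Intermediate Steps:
t(w) = 12 - 3*w
F = 6 (F = 12 - 3*2 = 12 - 6 = 6)
U = 11
u = 289 (u = ((6*1)*1 + 11)² = (6*1 + 11)² = (6 + 11)² = 17² = 289)
(u + f)/(212 - 428) = (289 - 369)/(212 - 428) = -80/(-216) = -1/216*(-80) = 10/27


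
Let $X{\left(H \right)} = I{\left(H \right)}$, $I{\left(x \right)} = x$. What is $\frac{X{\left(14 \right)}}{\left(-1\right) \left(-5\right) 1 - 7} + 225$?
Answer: $218$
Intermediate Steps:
$X{\left(H \right)} = H$
$\frac{X{\left(14 \right)}}{\left(-1\right) \left(-5\right) 1 - 7} + 225 = \frac{1}{\left(-1\right) \left(-5\right) 1 - 7} \cdot 14 + 225 = \frac{1}{5 \cdot 1 - 7} \cdot 14 + 225 = \frac{1}{5 - 7} \cdot 14 + 225 = \frac{1}{-2} \cdot 14 + 225 = \left(- \frac{1}{2}\right) 14 + 225 = -7 + 225 = 218$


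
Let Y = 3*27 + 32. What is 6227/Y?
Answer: 6227/113 ≈ 55.106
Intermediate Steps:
Y = 113 (Y = 81 + 32 = 113)
6227/Y = 6227/113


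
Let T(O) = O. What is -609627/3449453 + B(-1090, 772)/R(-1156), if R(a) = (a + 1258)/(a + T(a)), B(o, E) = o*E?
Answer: 197379906481039/10348359 ≈ 1.9074e+7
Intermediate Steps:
B(o, E) = E*o
R(a) = (1258 + a)/(2*a) (R(a) = (a + 1258)/(a + a) = (1258 + a)/((2*a)) = (1258 + a)*(1/(2*a)) = (1258 + a)/(2*a))
-609627/3449453 + B(-1090, 772)/R(-1156) = -609627/3449453 + (772*(-1090))/(((1/2)*(1258 - 1156)/(-1156))) = -609627*1/3449453 - 841480/((1/2)*(-1/1156)*102) = -609627/3449453 - 841480/(-3/68) = -609627/3449453 - 841480*(-68/3) = -609627/3449453 + 57220640/3 = 197379906481039/10348359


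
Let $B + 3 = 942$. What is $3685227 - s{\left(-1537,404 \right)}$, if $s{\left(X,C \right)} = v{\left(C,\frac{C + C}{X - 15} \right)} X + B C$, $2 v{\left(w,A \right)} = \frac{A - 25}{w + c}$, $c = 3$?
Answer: $\frac{522042315149}{157916} \approx 3.3058 \cdot 10^{6}$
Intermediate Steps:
$v{\left(w,A \right)} = \frac{-25 + A}{2 \left(3 + w\right)}$ ($v{\left(w,A \right)} = \frac{\left(A - 25\right) \frac{1}{w + 3}}{2} = \frac{\left(-25 + A\right) \frac{1}{3 + w}}{2} = \frac{\frac{1}{3 + w} \left(-25 + A\right)}{2} = \frac{-25 + A}{2 \left(3 + w\right)}$)
$B = 939$ ($B = -3 + 942 = 939$)
$s{\left(X,C \right)} = 939 C + \frac{X \left(-25 + \frac{2 C}{-15 + X}\right)}{2 \left(3 + C\right)}$ ($s{\left(X,C \right)} = \frac{-25 + \frac{C + C}{X - 15}}{2 \left(3 + C\right)} X + 939 C = \frac{-25 + \frac{2 C}{-15 + X}}{2 \left(3 + C\right)} X + 939 C = \frac{X \left(-25 + \frac{2 C}{-15 + X}\right)}{2 \left(3 + C\right)} + 939 C = 939 C + \frac{X \left(-25 + \frac{2 C}{-15 + X}\right)}{2 \left(3 + C\right)}$)
$3685227 - s{\left(-1537,404 \right)} = 3685227 - \frac{- 1537 \left(375 - -38425 + 2 \cdot 404\right) + 1878 \cdot 404 \left(-15 - 1537\right) \left(3 + 404\right)}{2 \left(-15 - 1537\right) \left(3 + 404\right)} = 3685227 - \frac{- 1537 \left(375 + 38425 + 808\right) + 1878 \cdot 404 \left(-1552\right) 407}{2 \left(-1552\right) 407} = 3685227 - \frac{1}{2} \left(- \frac{1}{1552}\right) \frac{1}{407} \left(\left(-1537\right) 39608 - 479251056768\right) = 3685227 - \frac{1}{2} \left(- \frac{1}{1552}\right) \frac{1}{407} \left(-60877496 - 479251056768\right) = 3685227 - \frac{1}{2} \left(- \frac{1}{1552}\right) \frac{1}{407} \left(-479311934264\right) = 3685227 - \frac{59913991783}{157916} = \frac{522042315149}{157916}$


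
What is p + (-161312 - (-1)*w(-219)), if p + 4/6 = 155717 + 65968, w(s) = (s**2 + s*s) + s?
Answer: 468226/3 ≈ 1.5608e+5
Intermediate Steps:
w(s) = s + 2*s**2 (w(s) = (s**2 + s**2) + s = 2*s**2 + s = s + 2*s**2)
p = 665053/3 (p = -2/3 + (155717 + 65968) = -2/3 + 221685 = 665053/3 ≈ 2.2168e+5)
p + (-161312 - (-1)*w(-219)) = 665053/3 + (-161312 - (-1)*(-219*(1 + 2*(-219)))) = 665053/3 + (-161312 - (-1)*(-219*(1 - 438))) = 665053/3 + (-161312 - (-1)*(-219*(-437))) = 665053/3 + (-161312 - (-1)*95703) = 665053/3 + (-161312 - 1*(-95703)) = 665053/3 + (-161312 + 95703) = 665053/3 - 65609 = 468226/3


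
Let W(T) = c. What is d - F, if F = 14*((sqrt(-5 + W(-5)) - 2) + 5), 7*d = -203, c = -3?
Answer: -71 - 28*I*sqrt(2) ≈ -71.0 - 39.598*I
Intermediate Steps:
d = -29 (d = (1/7)*(-203) = -29)
W(T) = -3
F = 42 + 28*I*sqrt(2) (F = 14*((sqrt(-5 - 3) - 2) + 5) = 14*((sqrt(-8) - 2) + 5) = 14*((2*I*sqrt(2) - 2) + 5) = 14*((-2 + 2*I*sqrt(2)) + 5) = 14*(3 + 2*I*sqrt(2)) = 42 + 28*I*sqrt(2) ≈ 42.0 + 39.598*I)
d - F = -29 - (42 + 28*I*sqrt(2)) = -29 + (-42 - 28*I*sqrt(2)) = -71 - 28*I*sqrt(2)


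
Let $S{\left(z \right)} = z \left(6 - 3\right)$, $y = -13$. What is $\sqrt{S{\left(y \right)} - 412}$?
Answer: $i \sqrt{451} \approx 21.237 i$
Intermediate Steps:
$S{\left(z \right)} = 3 z$ ($S{\left(z \right)} = z 3 = 3 z$)
$\sqrt{S{\left(y \right)} - 412} = \sqrt{3 \left(-13\right) - 412} = \sqrt{-39 - 412} = \sqrt{-451} = i \sqrt{451}$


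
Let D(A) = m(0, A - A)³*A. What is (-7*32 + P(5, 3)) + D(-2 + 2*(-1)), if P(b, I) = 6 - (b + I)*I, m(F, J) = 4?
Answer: -498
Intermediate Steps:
P(b, I) = 6 - I*(I + b) (P(b, I) = 6 - (I + b)*I = 6 - I*(I + b))
D(A) = 64*A (D(A) = 4³*A = 64*A)
(-7*32 + P(5, 3)) + D(-2 + 2*(-1)) = (-7*32 + (6 - 1*3² - 1*3*5)) + 64*(-2 + 2*(-1)) = (-224 + (6 - 1*9 - 15)) + 64*(-2 - 2) = (-224 + (6 - 9 - 15)) + 64*(-4) = (-224 - 18) - 256 = -242 - 256 = -498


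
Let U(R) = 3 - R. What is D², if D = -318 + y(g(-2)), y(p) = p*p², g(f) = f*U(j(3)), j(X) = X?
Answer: 101124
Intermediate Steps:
g(f) = 0 (g(f) = f*(3 - 1*3) = f*(3 - 3) = f*0 = 0)
y(p) = p³
D = -318 (D = -318 + 0³ = -318 + 0 = -318)
D² = (-318)² = 101124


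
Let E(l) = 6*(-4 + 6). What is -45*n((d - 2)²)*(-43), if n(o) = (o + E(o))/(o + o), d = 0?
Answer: 3870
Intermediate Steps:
E(l) = 12 (E(l) = 6*2 = 12)
n(o) = (12 + o)/(2*o) (n(o) = (o + 12)/(o + o) = (12 + o)/((2*o)) = (12 + o)*(1/(2*o)) = (12 + o)/(2*o))
-45*n((d - 2)²)*(-43) = -45*(12 + (0 - 2)²)/(2*((0 - 2)²))*(-43) = -45*(12 + (-2)²)/(2*((-2)²))*(-43) = -45*(12 + 4)/(2*4)*(-43) = -45*16/(2*4)*(-43) = -45*2*(-43) = -90*(-43) = 3870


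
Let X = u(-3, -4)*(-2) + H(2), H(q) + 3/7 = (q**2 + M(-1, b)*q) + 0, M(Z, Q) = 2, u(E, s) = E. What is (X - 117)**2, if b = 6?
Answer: 524176/49 ≈ 10697.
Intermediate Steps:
H(q) = -3/7 + q**2 + 2*q (H(q) = -3/7 + ((q**2 + 2*q) + 0) = -3/7 + (q**2 + 2*q) = -3/7 + q**2 + 2*q)
X = 95/7 (X = -3*(-2) + (-3/7 + 2**2 + 2*2) = 6 + (-3/7 + 4 + 4) = 6 + 53/7 = 95/7 ≈ 13.571)
(X - 117)**2 = (95/7 - 117)**2 = (-724/7)**2 = 524176/49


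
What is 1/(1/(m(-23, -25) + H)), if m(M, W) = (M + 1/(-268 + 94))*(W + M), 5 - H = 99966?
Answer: -2866845/29 ≈ -98857.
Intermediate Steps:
H = -99961 (H = 5 - 1*99966 = 5 - 99966 = -99961)
m(M, W) = (-1/174 + M)*(M + W) (m(M, W) = (M + 1/(-174))*(M + W) = (M - 1/174)*(M + W) = (-1/174 + M)*(M + W))
1/(1/(m(-23, -25) + H)) = 1/(1/(((-23)**2 - 1/174*(-23) - 1/174*(-25) - 23*(-25)) - 99961)) = 1/(1/((529 + 23/174 + 25/174 + 575) - 99961)) = 1/(1/(32024/29 - 99961)) = 1/(1/(-2866845/29)) = 1/(-29/2866845) = -2866845/29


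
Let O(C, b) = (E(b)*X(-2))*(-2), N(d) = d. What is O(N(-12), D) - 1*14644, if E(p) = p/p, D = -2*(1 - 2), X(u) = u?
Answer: -14640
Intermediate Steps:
D = 2 (D = -2*(-1) = 2)
E(p) = 1
O(C, b) = 4 (O(C, b) = (1*(-2))*(-2) = -2*(-2) = 4)
O(N(-12), D) - 1*14644 = 4 - 1*14644 = 4 - 14644 = -14640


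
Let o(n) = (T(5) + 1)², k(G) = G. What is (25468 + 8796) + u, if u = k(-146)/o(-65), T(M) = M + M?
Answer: 4145798/121 ≈ 34263.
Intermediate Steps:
T(M) = 2*M
o(n) = 121 (o(n) = (2*5 + 1)² = (10 + 1)² = 11² = 121)
u = -146/121 ≈ -1.2066
(25468 + 8796) + u = (25468 + 8796) - 146/121 = 34264 - 146/121 = 4145798/121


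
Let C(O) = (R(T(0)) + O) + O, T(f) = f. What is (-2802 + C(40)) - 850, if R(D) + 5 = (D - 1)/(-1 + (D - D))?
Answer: -3576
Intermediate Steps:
R(D) = -4 - D (R(D) = -5 + (D - 1)/(-1 + (D - D)) = -5 + (-1 + D)/(-1 + 0) = -5 + (-1 + D)/(-1) = -5 + (-1 + D)*(-1) = -5 + (1 - D) = -4 - D)
C(O) = -4 + 2*O (C(O) = ((-4 - 1*0) + O) + O = ((-4 + 0) + O) + O = (-4 + O) + O = -4 + 2*O)
(-2802 + C(40)) - 850 = (-2802 + (-4 + 2*40)) - 850 = (-2802 + (-4 + 80)) - 850 = (-2802 + 76) - 850 = -2726 - 850 = -3576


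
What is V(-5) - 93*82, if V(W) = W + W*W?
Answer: -7606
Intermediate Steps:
V(W) = W + W**2
V(-5) - 93*82 = -5*(1 - 5) - 93*82 = -5*(-4) - 7626 = 20 - 7626 = -7606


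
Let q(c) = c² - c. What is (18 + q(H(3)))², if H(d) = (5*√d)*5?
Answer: 3585324 - 94650*√3 ≈ 3.4214e+6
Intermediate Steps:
H(d) = 25*√d
(18 + q(H(3)))² = (18 + (25*√3)*(-1 + 25*√3))² = (18 + 25*√3*(-1 + 25*√3))²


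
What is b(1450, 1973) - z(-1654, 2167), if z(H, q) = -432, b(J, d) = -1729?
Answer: -1297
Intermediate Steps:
b(1450, 1973) - z(-1654, 2167) = -1729 - 1*(-432) = -1729 + 432 = -1297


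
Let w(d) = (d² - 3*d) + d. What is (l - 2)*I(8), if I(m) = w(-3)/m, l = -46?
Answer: -90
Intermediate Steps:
w(d) = d² - 2*d
I(m) = 15/m (I(m) = (-3*(-2 - 3))/m = (-3*(-5))/m = 15/m)
(l - 2)*I(8) = (-46 - 2)*(15/8) = -720/8 = -48*15/8 = -90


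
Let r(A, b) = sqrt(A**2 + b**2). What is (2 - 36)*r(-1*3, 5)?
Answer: -34*sqrt(34) ≈ -198.25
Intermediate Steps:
(2 - 36)*r(-1*3, 5) = (2 - 36)*sqrt((-1*3)**2 + 5**2) = -34*sqrt((-3)**2 + 25) = -34*sqrt(9 + 25) = -34*sqrt(34)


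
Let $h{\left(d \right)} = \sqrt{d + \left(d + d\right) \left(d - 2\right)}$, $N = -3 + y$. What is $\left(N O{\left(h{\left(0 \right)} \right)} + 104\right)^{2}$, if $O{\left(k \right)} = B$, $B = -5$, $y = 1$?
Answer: $12996$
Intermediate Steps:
$N = -2$ ($N = -3 + 1 = -2$)
$h{\left(d \right)} = \sqrt{d + 2 d \left(-2 + d\right)}$
$O{\left(k \right)} = -5$
$\left(N O{\left(h{\left(0 \right)} \right)} + 104\right)^{2} = \left(\left(-2\right) \left(-5\right) + 104\right)^{2} = \left(10 + 104\right)^{2} = 114^{2} = 12996$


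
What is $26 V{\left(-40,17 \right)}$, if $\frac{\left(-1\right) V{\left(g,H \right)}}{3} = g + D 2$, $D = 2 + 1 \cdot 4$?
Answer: $2184$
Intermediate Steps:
$D = 6$ ($D = 2 + 4 = 6$)
$V{\left(g,H \right)} = -36 - 3 g$ ($V{\left(g,H \right)} = - 3 \left(g + 6 \cdot 2\right) = - 3 \left(g + 12\right) = - 3 \left(12 + g\right) = -36 - 3 g$)
$26 V{\left(-40,17 \right)} = 26 \left(-36 - -120\right) = 26 \left(-36 + 120\right) = 26 \cdot 84 = 2184$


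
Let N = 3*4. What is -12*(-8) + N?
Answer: 108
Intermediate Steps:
N = 12
-12*(-8) + N = -12*(-8) + 12 = 96 + 12 = 108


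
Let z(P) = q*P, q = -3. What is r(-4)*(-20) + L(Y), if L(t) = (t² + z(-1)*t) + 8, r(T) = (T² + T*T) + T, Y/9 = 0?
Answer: -552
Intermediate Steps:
Y = 0 (Y = 9*0 = 0)
z(P) = -3*P
r(T) = T + 2*T² (r(T) = (T² + T²) + T = 2*T² + T = T + 2*T²)
L(t) = 8 + t² + 3*t (L(t) = (t² + (-3*(-1))*t) + 8 = (t² + 3*t) + 8 = 8 + t² + 3*t)
r(-4)*(-20) + L(Y) = -4*(1 + 2*(-4))*(-20) + (8 + 0² + 3*0) = -4*(1 - 8)*(-20) + (8 + 0 + 0) = -4*(-7)*(-20) + 8 = 28*(-20) + 8 = -560 + 8 = -552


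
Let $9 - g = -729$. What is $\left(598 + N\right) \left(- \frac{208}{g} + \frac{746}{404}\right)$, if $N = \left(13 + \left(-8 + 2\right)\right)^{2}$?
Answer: $\frac{75458963}{74538} \approx 1012.4$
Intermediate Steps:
$g = 738$ ($g = 9 - -729 = 9 + 729 = 738$)
$N = 49$ ($N = \left(13 - 6\right)^{2} = 7^{2} = 49$)
$\left(598 + N\right) \left(- \frac{208}{g} + \frac{746}{404}\right) = \left(598 + 49\right) \left(- \frac{208}{738} + \frac{746}{404}\right) = 647 \left(\left(-208\right) \frac{1}{738} + 746 \cdot \frac{1}{404}\right) = 647 \left(- \frac{104}{369} + \frac{373}{202}\right) = 647 \cdot \frac{116629}{74538} = \frac{75458963}{74538}$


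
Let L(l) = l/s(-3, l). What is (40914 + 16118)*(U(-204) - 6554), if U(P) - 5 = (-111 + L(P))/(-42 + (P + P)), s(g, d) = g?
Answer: -84036851612/225 ≈ -3.7350e+8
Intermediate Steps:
L(l) = -l/3 (L(l) = l/(-3) = l*(-⅓) = -l/3)
U(P) = 5 + (-111 - P/3)/(-42 + 2*P) (U(P) = 5 + (-111 - P/3)/(-42 + (P + P)) = 5 + (-111 - P/3)/(-42 + 2*P))
(40914 + 16118)*(U(-204) - 6554) = (40914 + 16118)*((-963 + 29*(-204))/(6*(-21 - 204)) - 6554) = 57032*((⅙)*(-963 - 5916)/(-225) - 6554) = 57032*((⅙)*(-1/225)*(-6879) - 6554) = 57032*(2293/450 - 6554) = 57032*(-2947007/450) = -84036851612/225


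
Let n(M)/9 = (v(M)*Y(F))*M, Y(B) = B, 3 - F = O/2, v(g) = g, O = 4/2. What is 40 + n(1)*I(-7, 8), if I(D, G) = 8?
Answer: 184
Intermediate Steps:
O = 2 (O = 4*(1/2) = 2)
F = 2 (F = 3 - 2/2 = 3 - 1*1 = 3 - 1 = 2)
n(M) = 18*M**2 (n(M) = 9*((M*2)*M) = 9*((2*M)*M) = 9*(2*M**2) = 18*M**2)
40 + n(1)*I(-7, 8) = 40 + (18*1**2)*8 = 40 + (18*1)*8 = 40 + 18*8 = 40 + 144 = 184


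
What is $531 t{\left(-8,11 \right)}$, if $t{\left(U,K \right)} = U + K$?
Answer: $1593$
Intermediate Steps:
$t{\left(U,K \right)} = K + U$
$531 t{\left(-8,11 \right)} = 531 \left(11 - 8\right) = 531 \cdot 3 = 1593$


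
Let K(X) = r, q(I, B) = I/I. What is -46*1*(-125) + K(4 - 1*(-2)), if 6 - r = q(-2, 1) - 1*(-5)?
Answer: 5750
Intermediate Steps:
q(I, B) = 1
r = 0 (r = 6 - (1 - 1*(-5)) = 6 - (1 + 5) = 6 - 1*6 = 6 - 6 = 0)
K(X) = 0
-46*1*(-125) + K(4 - 1*(-2)) = -46*1*(-125) + 0 = -46*(-125) + 0 = 5750 + 0 = 5750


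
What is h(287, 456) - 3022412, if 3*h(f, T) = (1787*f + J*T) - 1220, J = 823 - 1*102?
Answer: -8226811/3 ≈ -2.7423e+6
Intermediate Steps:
J = 721 (J = 823 - 102 = 721)
h(f, T) = -1220/3 + 721*T/3 + 1787*f/3 (h(f, T) = ((1787*f + 721*T) - 1220)/3 = ((721*T + 1787*f) - 1220)/3 = (-1220 + 721*T + 1787*f)/3 = -1220/3 + 721*T/3 + 1787*f/3)
h(287, 456) - 3022412 = (-1220/3 + (721/3)*456 + (1787/3)*287) - 3022412 = (-1220/3 + 109592 + 512869/3) - 3022412 = 840425/3 - 3022412 = -8226811/3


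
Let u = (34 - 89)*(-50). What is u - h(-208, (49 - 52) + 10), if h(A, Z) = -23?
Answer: 2773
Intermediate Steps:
u = 2750 (u = -55*(-50) = 2750)
u - h(-208, (49 - 52) + 10) = 2750 - 1*(-23) = 2750 + 23 = 2773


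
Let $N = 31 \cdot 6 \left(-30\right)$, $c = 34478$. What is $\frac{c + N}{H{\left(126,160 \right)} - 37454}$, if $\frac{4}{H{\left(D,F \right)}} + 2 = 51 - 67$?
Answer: $- \frac{130041}{168544} \approx -0.77155$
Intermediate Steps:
$H{\left(D,F \right)} = - \frac{2}{9}$ ($H{\left(D,F \right)} = \frac{4}{-2 + \left(51 - 67\right)} = \frac{4}{-2 - 16} = \frac{4}{-18} = 4 \left(- \frac{1}{18}\right) = - \frac{2}{9}$)
$N = -5580$ ($N = 186 \left(-30\right) = -5580$)
$\frac{c + N}{H{\left(126,160 \right)} - 37454} = \frac{34478 - 5580}{- \frac{2}{9} - 37454} = \frac{28898}{- \frac{337088}{9}} = 28898 \left(- \frac{9}{337088}\right) = - \frac{130041}{168544}$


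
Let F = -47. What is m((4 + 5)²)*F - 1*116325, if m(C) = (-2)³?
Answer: -115949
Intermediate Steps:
m(C) = -8
m((4 + 5)²)*F - 1*116325 = -8*(-47) - 1*116325 = 376 - 116325 = -115949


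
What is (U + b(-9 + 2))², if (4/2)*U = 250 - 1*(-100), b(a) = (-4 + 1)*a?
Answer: 38416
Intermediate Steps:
b(a) = -3*a
U = 175 (U = (250 - 1*(-100))/2 = (250 + 100)/2 = (½)*350 = 175)
(U + b(-9 + 2))² = (175 - 3*(-9 + 2))² = (175 - 3*(-7))² = (175 + 21)² = 196² = 38416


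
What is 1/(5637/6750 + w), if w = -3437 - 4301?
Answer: -2250/17408621 ≈ -0.00012925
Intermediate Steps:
w = -7738
1/(5637/6750 + w) = 1/(5637/6750 - 7738) = 1/(5637*(1/6750) - 7738) = 1/(1879/2250 - 7738) = 1/(-17408621/2250) = -2250/17408621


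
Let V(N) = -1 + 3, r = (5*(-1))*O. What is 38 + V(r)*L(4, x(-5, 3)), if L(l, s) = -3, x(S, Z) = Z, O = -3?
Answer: 32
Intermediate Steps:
r = 15 (r = (5*(-1))*(-3) = -5*(-3) = 15)
V(N) = 2
38 + V(r)*L(4, x(-5, 3)) = 38 + 2*(-3) = 38 - 6 = 32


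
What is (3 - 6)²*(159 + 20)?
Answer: 1611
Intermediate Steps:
(3 - 6)²*(159 + 20) = (-3)²*179 = 9*179 = 1611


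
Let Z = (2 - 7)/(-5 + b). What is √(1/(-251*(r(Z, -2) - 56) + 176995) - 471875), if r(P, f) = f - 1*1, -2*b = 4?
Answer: I*√4339925731839549/95902 ≈ 686.93*I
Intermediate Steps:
b = -2 (b = -½*4 = -2)
Z = 5/7 (Z = (2 - 7)/(-5 - 2) = -5/(-7) = -5*(-⅐) = 5/7 ≈ 0.71429)
r(P, f) = -1 + f (r(P, f) = f - 1 = -1 + f)
√(1/(-251*(r(Z, -2) - 56) + 176995) - 471875) = √(1/(-251*((-1 - 2) - 56) + 176995) - 471875) = √(1/(-251*(-3 - 56) + 176995) - 471875) = √(1/(-251*(-59) + 176995) - 471875) = √(1/(14809 + 176995) - 471875) = √(1/191804 - 471875) = √(-90507512499/191804) = I*√4339925731839549/95902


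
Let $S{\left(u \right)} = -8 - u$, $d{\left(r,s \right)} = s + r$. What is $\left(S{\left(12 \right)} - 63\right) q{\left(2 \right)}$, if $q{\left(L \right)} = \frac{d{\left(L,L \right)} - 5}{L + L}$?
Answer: $\frac{83}{4} \approx 20.75$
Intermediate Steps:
$d{\left(r,s \right)} = r + s$
$q{\left(L \right)} = \frac{-5 + 2 L}{2 L}$ ($q{\left(L \right)} = \frac{\left(L + L\right) - 5}{L + L} = \frac{2 L - 5}{2 L} = \left(-5 + 2 L\right) \frac{1}{2 L} = \frac{-5 + 2 L}{2 L}$)
$\left(S{\left(12 \right)} - 63\right) q{\left(2 \right)} = \left(\left(-8 - 12\right) - 63\right) \frac{- \frac{5}{2} + 2}{2} = \left(\left(-8 - 12\right) - 63\right) \frac{1}{2} \left(- \frac{1}{2}\right) = \left(-20 - 63\right) \left(- \frac{1}{4}\right) = \left(-83\right) \left(- \frac{1}{4}\right) = \frac{83}{4}$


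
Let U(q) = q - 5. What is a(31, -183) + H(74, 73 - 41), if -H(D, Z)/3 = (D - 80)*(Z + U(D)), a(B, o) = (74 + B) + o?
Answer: 1740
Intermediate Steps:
a(B, o) = 74 + B + o
U(q) = -5 + q
H(D, Z) = -3*(-80 + D)*(-5 + D + Z) (H(D, Z) = -3*(D - 80)*(Z + (-5 + D)) = -3*(-80 + D)*(-5 + D + Z))
a(31, -183) + H(74, 73 - 41) = (74 + 31 - 183) + (-1200 - 3*74² + 240*(73 - 41) + 255*74 - 3*74*(73 - 41)) = -78 + (-1200 - 3*5476 + 240*32 + 18870 - 3*74*32) = -78 + (-1200 - 16428 + 7680 + 18870 - 7104) = -78 + 1818 = 1740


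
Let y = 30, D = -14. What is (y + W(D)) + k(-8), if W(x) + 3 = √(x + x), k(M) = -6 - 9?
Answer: 12 + 2*I*√7 ≈ 12.0 + 5.2915*I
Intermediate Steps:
k(M) = -15
W(x) = -3 + √2*√x (W(x) = -3 + √(x + x) = -3 + √(2*x) = -3 + √2*√x)
(y + W(D)) + k(-8) = (30 + (-3 + √2*√(-14))) - 15 = (30 + (-3 + √2*(I*√14))) - 15 = (30 + (-3 + 2*I*√7)) - 15 = (27 + 2*I*√7) - 15 = 12 + 2*I*√7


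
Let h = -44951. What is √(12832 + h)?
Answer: I*√32119 ≈ 179.22*I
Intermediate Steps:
√(12832 + h) = √(12832 - 44951) = √(-32119) = I*√32119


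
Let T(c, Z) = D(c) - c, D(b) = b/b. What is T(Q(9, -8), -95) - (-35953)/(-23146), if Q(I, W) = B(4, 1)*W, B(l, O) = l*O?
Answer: 727865/23146 ≈ 31.447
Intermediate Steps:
B(l, O) = O*l
D(b) = 1
Q(I, W) = 4*W (Q(I, W) = (1*4)*W = 4*W)
T(c, Z) = 1 - c
T(Q(9, -8), -95) - (-35953)/(-23146) = (1 - 4*(-8)) - (-35953)/(-23146) = (1 - 1*(-32)) - (-35953)*(-1)/23146 = (1 + 32) - 1*35953/23146 = 33 - 35953/23146 = 727865/23146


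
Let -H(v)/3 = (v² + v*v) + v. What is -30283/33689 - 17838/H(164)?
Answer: -716817377/908861842 ≈ -0.78870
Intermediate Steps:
H(v) = -6*v² - 3*v (H(v) = -3*((v² + v*v) + v) = -3*((v² + v²) + v) = -3*(2*v² + v) = -3*(v + 2*v²) = -6*v² - 3*v)
-30283/33689 - 17838/H(164) = -30283/33689 - 17838*(-1/(492*(1 + 2*164))) = -30283*1/33689 - 17838*(-1/(492*(1 + 328))) = -30283/33689 - 17838/((-3*164*329)) = -30283/33689 - 17838/(-161868) = -30283/33689 - 17838*(-1/161868) = -30283/33689 + 2973/26978 = -716817377/908861842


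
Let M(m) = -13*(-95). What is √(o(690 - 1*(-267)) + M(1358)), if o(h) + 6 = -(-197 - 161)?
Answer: 23*√3 ≈ 39.837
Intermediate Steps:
o(h) = 352 (o(h) = -6 - (-197 - 161) = -6 - 1*(-358) = -6 + 358 = 352)
M(m) = 1235
√(o(690 - 1*(-267)) + M(1358)) = √(352 + 1235) = √1587 = 23*√3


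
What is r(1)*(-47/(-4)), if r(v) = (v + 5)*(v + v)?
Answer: 141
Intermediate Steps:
r(v) = 2*v*(5 + v) (r(v) = (5 + v)*(2*v) = 2*v*(5 + v))
r(1)*(-47/(-4)) = (2*1*(5 + 1))*(-47/(-4)) = (2*1*6)*(-47*(-¼)) = 12*(47/4) = 141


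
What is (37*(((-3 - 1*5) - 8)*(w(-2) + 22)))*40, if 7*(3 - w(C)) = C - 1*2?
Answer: -4238720/7 ≈ -6.0553e+5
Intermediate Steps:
w(C) = 23/7 - C/7 (w(C) = 3 - (C - 1*2)/7 = 3 - (C - 2)/7 = 3 - (-2 + C)/7 = 3 + (2/7 - C/7) = 23/7 - C/7)
(37*(((-3 - 1*5) - 8)*(w(-2) + 22)))*40 = (37*(((-3 - 1*5) - 8)*((23/7 - ⅐*(-2)) + 22)))*40 = (37*(((-3 - 5) - 8)*((23/7 + 2/7) + 22)))*40 = (37*((-8 - 8)*(25/7 + 22)))*40 = (37*(-16*179/7))*40 = (37*(-2864/7))*40 = -105968/7*40 = -4238720/7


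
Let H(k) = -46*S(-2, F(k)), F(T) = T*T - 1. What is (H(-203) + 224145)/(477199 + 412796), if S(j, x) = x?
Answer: -557141/296665 ≈ -1.8780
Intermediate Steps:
F(T) = -1 + T² (F(T) = T² - 1 = -1 + T²)
H(k) = 46 - 46*k² (H(k) = -46*(-1 + k²) = 46 - 46*k²)
(H(-203) + 224145)/(477199 + 412796) = ((46 - 46*(-203)²) + 224145)/(477199 + 412796) = ((46 - 46*41209) + 224145)/889995 = ((46 - 1895614) + 224145)*(1/889995) = (-1895568 + 224145)*(1/889995) = -1671423*1/889995 = -557141/296665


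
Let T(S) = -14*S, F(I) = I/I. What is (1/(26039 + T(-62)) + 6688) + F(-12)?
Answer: 179980924/26907 ≈ 6689.0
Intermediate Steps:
F(I) = 1
(1/(26039 + T(-62)) + 6688) + F(-12) = (1/(26039 - 14*(-62)) + 6688) + 1 = (1/(26039 + 868) + 6688) + 1 = (1/26907 + 6688) + 1 = 179954017/26907 + 1 = 179980924/26907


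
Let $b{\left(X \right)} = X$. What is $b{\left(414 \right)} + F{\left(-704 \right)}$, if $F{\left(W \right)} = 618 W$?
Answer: $-434658$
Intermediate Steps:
$b{\left(414 \right)} + F{\left(-704 \right)} = 414 + 618 \left(-704\right) = 414 - 435072 = -434658$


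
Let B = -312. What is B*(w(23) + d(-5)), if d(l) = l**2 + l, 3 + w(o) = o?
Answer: -12480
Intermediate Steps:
w(o) = -3 + o
d(l) = l + l**2
B*(w(23) + d(-5)) = -312*((-3 + 23) - 5*(1 - 5)) = -312*(20 - 5*(-4)) = -312*(20 + 20) = -312*40 = -12480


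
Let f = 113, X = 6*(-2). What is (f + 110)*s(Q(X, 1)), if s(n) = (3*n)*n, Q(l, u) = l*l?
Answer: 13872384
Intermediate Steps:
X = -12
Q(l, u) = l²
s(n) = 3*n²
(f + 110)*s(Q(X, 1)) = (113 + 110)*(3*((-12)²)²) = 223*(3*144²) = 223*(3*20736) = 223*62208 = 13872384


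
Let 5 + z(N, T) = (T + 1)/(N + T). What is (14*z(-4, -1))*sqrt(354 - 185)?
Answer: -910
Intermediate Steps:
z(N, T) = -5 + (1 + T)/(N + T) (z(N, T) = -5 + (T + 1)/(N + T) = -5 + (1 + T)/(N + T))
(14*z(-4, -1))*sqrt(354 - 185) = (14*((1 - 5*(-4) - 4*(-1))/(-4 - 1)))*sqrt(354 - 185) = (14*((1 + 20 + 4)/(-5)))*sqrt(169) = (14*(-1/5*25))*13 = (14*(-5))*13 = -70*13 = -910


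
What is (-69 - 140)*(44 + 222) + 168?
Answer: -55426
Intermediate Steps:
(-69 - 140)*(44 + 222) + 168 = -209*266 + 168 = -55594 + 168 = -55426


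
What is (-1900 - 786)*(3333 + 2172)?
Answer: -14786430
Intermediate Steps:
(-1900 - 786)*(3333 + 2172) = -2686*5505 = -14786430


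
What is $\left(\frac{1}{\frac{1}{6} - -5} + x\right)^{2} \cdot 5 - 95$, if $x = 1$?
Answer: $- \frac{84450}{961} \approx -87.877$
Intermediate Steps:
$\left(\frac{1}{\frac{1}{6} - -5} + x\right)^{2} \cdot 5 - 95 = \left(\frac{1}{\frac{1}{6} - -5} + 1\right)^{2} \cdot 5 - 95 = \left(\frac{1}{\frac{1}{6} + 5} + 1\right)^{2} \cdot 5 - 95 = \left(\frac{1}{\frac{31}{6}} + 1\right)^{2} \cdot 5 - 95 = \left(\frac{6}{31} + 1\right)^{2} \cdot 5 - 95 = \left(\frac{37}{31}\right)^{2} \cdot 5 - 95 = \frac{1369}{961} \cdot 5 - 95 = \frac{6845}{961} - 95 = - \frac{84450}{961}$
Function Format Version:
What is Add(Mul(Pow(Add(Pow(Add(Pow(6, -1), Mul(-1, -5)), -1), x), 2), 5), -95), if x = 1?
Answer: Rational(-84450, 961) ≈ -87.877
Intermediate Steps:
Add(Mul(Pow(Add(Pow(Add(Pow(6, -1), Mul(-1, -5)), -1), x), 2), 5), -95) = Add(Mul(Pow(Add(Pow(Add(Pow(6, -1), Mul(-1, -5)), -1), 1), 2), 5), -95) = Add(Mul(Pow(Add(Pow(Add(Rational(1, 6), 5), -1), 1), 2), 5), -95) = Add(Mul(Pow(Add(Pow(Rational(31, 6), -1), 1), 2), 5), -95) = Add(Mul(Pow(Add(Rational(6, 31), 1), 2), 5), -95) = Add(Mul(Pow(Rational(37, 31), 2), 5), -95) = Add(Mul(Rational(1369, 961), 5), -95) = Add(Rational(6845, 961), -95) = Rational(-84450, 961)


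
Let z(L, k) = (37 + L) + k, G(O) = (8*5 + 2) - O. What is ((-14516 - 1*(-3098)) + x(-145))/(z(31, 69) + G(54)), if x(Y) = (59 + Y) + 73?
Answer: -11431/125 ≈ -91.448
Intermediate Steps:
x(Y) = 132 + Y
G(O) = 42 - O (G(O) = (40 + 2) - O = 42 - O)
z(L, k) = 37 + L + k
((-14516 - 1*(-3098)) + x(-145))/(z(31, 69) + G(54)) = ((-14516 - 1*(-3098)) + (132 - 145))/((37 + 31 + 69) + (42 - 1*54)) = ((-14516 + 3098) - 13)/(137 + (42 - 54)) = (-11418 - 13)/(137 - 12) = -11431/125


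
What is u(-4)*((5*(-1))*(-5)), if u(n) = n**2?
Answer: 400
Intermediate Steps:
u(-4)*((5*(-1))*(-5)) = (-4)**2*((5*(-1))*(-5)) = 16*(-5*(-5)) = 16*25 = 400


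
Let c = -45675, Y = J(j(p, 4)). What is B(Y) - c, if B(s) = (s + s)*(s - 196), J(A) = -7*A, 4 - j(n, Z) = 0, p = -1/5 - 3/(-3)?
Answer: 58219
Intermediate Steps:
p = 4/5 (p = -1*1/5 - 3*(-1/3) = -1/5 + 1 = 4/5 ≈ 0.80000)
j(n, Z) = 4 (j(n, Z) = 4 - 1*0 = 4 + 0 = 4)
Y = -28 (Y = -7*4 = -28)
B(s) = 2*s*(-196 + s) (B(s) = (2*s)*(-196 + s) = 2*s*(-196 + s))
B(Y) - c = 2*(-28)*(-196 - 28) - 1*(-45675) = 2*(-28)*(-224) + 45675 = 12544 + 45675 = 58219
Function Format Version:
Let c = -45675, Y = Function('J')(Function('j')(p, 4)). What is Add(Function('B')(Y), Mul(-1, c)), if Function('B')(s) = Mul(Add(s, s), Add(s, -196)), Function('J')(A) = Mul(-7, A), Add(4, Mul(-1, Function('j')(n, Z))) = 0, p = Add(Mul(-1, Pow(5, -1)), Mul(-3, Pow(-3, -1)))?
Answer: 58219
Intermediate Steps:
p = Rational(4, 5) (p = Add(Mul(-1, Rational(1, 5)), Mul(-3, Rational(-1, 3))) = Add(Rational(-1, 5), 1) = Rational(4, 5) ≈ 0.80000)
Function('j')(n, Z) = 4 (Function('j')(n, Z) = Add(4, Mul(-1, 0)) = Add(4, 0) = 4)
Y = -28 (Y = Mul(-7, 4) = -28)
Function('B')(s) = Mul(2, s, Add(-196, s)) (Function('B')(s) = Mul(Mul(2, s), Add(-196, s)) = Mul(2, s, Add(-196, s)))
Add(Function('B')(Y), Mul(-1, c)) = Add(Mul(2, -28, Add(-196, -28)), Mul(-1, -45675)) = Add(Mul(2, -28, -224), 45675) = Add(12544, 45675) = 58219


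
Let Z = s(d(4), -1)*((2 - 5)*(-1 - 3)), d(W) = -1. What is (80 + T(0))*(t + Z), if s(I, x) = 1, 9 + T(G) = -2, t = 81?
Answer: 6417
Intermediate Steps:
T(G) = -11 (T(G) = -9 - 2 = -11)
Z = 12 (Z = 1*((2 - 5)*(-1 - 3)) = 1*(-3*(-4)) = 1*12 = 12)
(80 + T(0))*(t + Z) = (80 - 11)*(81 + 12) = 69*93 = 6417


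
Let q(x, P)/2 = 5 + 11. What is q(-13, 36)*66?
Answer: 2112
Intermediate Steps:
q(x, P) = 32 (q(x, P) = 2*(5 + 11) = 2*16 = 32)
q(-13, 36)*66 = 32*66 = 2112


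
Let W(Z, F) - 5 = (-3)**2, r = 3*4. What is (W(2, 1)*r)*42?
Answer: 7056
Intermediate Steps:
r = 12
W(Z, F) = 14 (W(Z, F) = 5 + (-3)**2 = 5 + 9 = 14)
(W(2, 1)*r)*42 = (14*12)*42 = 168*42 = 7056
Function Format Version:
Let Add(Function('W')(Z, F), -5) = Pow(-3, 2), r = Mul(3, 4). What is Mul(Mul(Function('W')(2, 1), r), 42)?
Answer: 7056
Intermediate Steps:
r = 12
Function('W')(Z, F) = 14 (Function('W')(Z, F) = Add(5, Pow(-3, 2)) = Add(5, 9) = 14)
Mul(Mul(Function('W')(2, 1), r), 42) = Mul(Mul(14, 12), 42) = Mul(168, 42) = 7056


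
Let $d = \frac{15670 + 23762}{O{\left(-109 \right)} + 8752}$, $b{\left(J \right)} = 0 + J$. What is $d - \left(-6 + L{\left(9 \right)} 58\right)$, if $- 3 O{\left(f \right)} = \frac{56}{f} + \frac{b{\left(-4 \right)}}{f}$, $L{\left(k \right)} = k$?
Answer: $- \frac{365968758}{715489} \approx -511.49$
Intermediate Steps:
$b{\left(J \right)} = J$
$O{\left(f \right)} = - \frac{52}{3 f}$ ($O{\left(f \right)} = - \frac{\frac{56}{f} - \frac{4}{f}}{3} = - \frac{52 \frac{1}{f}}{3} = - \frac{52}{3 f}$)
$d = \frac{3223566}{715489}$ ($d = \frac{15670 + 23762}{- \frac{52}{3 \left(-109\right)} + 8752} = \frac{39432}{\left(- \frac{52}{3}\right) \left(- \frac{1}{109}\right) + 8752} = \frac{39432}{\frac{52}{327} + 8752} = \frac{39432}{\frac{2861956}{327}} = 39432 \cdot \frac{327}{2861956} = \frac{3223566}{715489} \approx 4.5054$)
$d - \left(-6 + L{\left(9 \right)} 58\right) = \frac{3223566}{715489} - \left(-6 + 9 \cdot 58\right) = \frac{3223566}{715489} - \left(-6 + 522\right) = \frac{3223566}{715489} - 516 = - \frac{365968758}{715489}$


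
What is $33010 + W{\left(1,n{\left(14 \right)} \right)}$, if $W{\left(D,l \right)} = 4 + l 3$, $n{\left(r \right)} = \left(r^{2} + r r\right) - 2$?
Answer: $34184$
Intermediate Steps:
$n{\left(r \right)} = -2 + 2 r^{2}$ ($n{\left(r \right)} = \left(r^{2} + r^{2}\right) - 2 = 2 r^{2} - 2 = -2 + 2 r^{2}$)
$W{\left(D,l \right)} = 4 + 3 l$
$33010 + W{\left(1,n{\left(14 \right)} \right)} = 33010 + \left(4 + 3 \left(-2 + 2 \cdot 14^{2}\right)\right) = 33010 + \left(4 + 3 \left(-2 + 2 \cdot 196\right)\right) = 33010 + \left(4 + 3 \left(-2 + 392\right)\right) = 33010 + \left(4 + 3 \cdot 390\right) = 33010 + \left(4 + 1170\right) = 33010 + 1174 = 34184$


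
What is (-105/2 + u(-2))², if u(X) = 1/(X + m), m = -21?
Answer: 5841889/2116 ≈ 2760.8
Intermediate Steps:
u(X) = 1/(-21 + X) (u(X) = 1/(X - 21) = 1/(-21 + X))
(-105/2 + u(-2))² = (-105/2 + 1/(-21 - 2))² = (-105*½ + 1/(-23))² = (-105/2 - 1/23)² = (-2417/46)² = 5841889/2116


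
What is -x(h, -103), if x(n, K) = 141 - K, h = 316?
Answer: -244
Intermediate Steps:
-x(h, -103) = -(141 - 1*(-103)) = -(141 + 103) = -1*244 = -244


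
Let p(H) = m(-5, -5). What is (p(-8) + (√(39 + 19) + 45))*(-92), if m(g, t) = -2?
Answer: -3956 - 92*√58 ≈ -4656.6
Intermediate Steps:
p(H) = -2
(p(-8) + (√(39 + 19) + 45))*(-92) = (-2 + (√(39 + 19) + 45))*(-92) = (-2 + (√58 + 45))*(-92) = (-2 + (45 + √58))*(-92) = (43 + √58)*(-92) = -3956 - 92*√58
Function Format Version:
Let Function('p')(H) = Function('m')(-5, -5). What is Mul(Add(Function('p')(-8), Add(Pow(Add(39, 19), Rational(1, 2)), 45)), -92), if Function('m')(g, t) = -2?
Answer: Add(-3956, Mul(-92, Pow(58, Rational(1, 2)))) ≈ -4656.6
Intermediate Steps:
Function('p')(H) = -2
Mul(Add(Function('p')(-8), Add(Pow(Add(39, 19), Rational(1, 2)), 45)), -92) = Mul(Add(-2, Add(Pow(Add(39, 19), Rational(1, 2)), 45)), -92) = Mul(Add(-2, Add(Pow(58, Rational(1, 2)), 45)), -92) = Mul(Add(-2, Add(45, Pow(58, Rational(1, 2)))), -92) = Mul(Add(43, Pow(58, Rational(1, 2))), -92) = Add(-3956, Mul(-92, Pow(58, Rational(1, 2))))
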